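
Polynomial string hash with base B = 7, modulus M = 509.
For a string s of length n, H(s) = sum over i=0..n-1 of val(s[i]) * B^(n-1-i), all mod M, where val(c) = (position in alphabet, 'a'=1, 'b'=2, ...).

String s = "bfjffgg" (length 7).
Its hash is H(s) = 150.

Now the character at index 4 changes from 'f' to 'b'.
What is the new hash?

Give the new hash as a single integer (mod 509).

val('f') = 6, val('b') = 2
Position k = 4, exponent = n-1-k = 2
B^2 mod M = 7^2 mod 509 = 49
Delta = (2 - 6) * 49 mod 509 = 313
New hash = (150 + 313) mod 509 = 463

Answer: 463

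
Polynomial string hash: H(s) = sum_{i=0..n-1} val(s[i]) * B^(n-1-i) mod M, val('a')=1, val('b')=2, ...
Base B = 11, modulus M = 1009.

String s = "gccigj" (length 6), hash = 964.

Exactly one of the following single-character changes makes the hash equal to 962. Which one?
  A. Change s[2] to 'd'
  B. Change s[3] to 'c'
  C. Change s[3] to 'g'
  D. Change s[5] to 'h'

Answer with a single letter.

Option A: s[2]='c'->'d', delta=(4-3)*11^3 mod 1009 = 322, hash=964+322 mod 1009 = 277
Option B: s[3]='i'->'c', delta=(3-9)*11^2 mod 1009 = 283, hash=964+283 mod 1009 = 238
Option C: s[3]='i'->'g', delta=(7-9)*11^2 mod 1009 = 767, hash=964+767 mod 1009 = 722
Option D: s[5]='j'->'h', delta=(8-10)*11^0 mod 1009 = 1007, hash=964+1007 mod 1009 = 962 <-- target

Answer: D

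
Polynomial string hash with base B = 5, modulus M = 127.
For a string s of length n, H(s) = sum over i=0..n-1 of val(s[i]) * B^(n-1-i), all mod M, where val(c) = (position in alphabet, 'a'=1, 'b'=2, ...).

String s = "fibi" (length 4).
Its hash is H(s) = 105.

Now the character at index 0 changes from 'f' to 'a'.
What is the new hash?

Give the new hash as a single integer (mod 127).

val('f') = 6, val('a') = 1
Position k = 0, exponent = n-1-k = 3
B^3 mod M = 5^3 mod 127 = 125
Delta = (1 - 6) * 125 mod 127 = 10
New hash = (105 + 10) mod 127 = 115

Answer: 115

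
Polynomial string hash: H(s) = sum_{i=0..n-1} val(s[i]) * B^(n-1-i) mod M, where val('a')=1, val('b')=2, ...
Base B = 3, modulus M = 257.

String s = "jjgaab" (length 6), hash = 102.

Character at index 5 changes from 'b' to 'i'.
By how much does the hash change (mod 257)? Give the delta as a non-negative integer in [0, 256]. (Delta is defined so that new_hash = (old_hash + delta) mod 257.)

Delta formula: (val(new) - val(old)) * B^(n-1-k) mod M
  val('i') - val('b') = 9 - 2 = 7
  B^(n-1-k) = 3^0 mod 257 = 1
  Delta = 7 * 1 mod 257 = 7

Answer: 7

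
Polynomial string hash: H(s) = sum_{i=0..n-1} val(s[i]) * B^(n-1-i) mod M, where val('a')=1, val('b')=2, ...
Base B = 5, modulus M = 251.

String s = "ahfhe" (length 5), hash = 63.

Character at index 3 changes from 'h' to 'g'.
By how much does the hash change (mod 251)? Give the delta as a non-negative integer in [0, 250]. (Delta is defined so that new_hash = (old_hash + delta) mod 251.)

Delta formula: (val(new) - val(old)) * B^(n-1-k) mod M
  val('g') - val('h') = 7 - 8 = -1
  B^(n-1-k) = 5^1 mod 251 = 5
  Delta = -1 * 5 mod 251 = 246

Answer: 246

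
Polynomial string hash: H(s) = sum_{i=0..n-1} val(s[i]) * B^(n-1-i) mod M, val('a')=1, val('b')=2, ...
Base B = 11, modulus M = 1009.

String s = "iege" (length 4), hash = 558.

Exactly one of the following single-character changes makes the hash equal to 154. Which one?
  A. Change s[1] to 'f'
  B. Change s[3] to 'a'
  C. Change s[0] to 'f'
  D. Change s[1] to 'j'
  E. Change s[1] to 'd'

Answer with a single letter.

Answer: D

Derivation:
Option A: s[1]='e'->'f', delta=(6-5)*11^2 mod 1009 = 121, hash=558+121 mod 1009 = 679
Option B: s[3]='e'->'a', delta=(1-5)*11^0 mod 1009 = 1005, hash=558+1005 mod 1009 = 554
Option C: s[0]='i'->'f', delta=(6-9)*11^3 mod 1009 = 43, hash=558+43 mod 1009 = 601
Option D: s[1]='e'->'j', delta=(10-5)*11^2 mod 1009 = 605, hash=558+605 mod 1009 = 154 <-- target
Option E: s[1]='e'->'d', delta=(4-5)*11^2 mod 1009 = 888, hash=558+888 mod 1009 = 437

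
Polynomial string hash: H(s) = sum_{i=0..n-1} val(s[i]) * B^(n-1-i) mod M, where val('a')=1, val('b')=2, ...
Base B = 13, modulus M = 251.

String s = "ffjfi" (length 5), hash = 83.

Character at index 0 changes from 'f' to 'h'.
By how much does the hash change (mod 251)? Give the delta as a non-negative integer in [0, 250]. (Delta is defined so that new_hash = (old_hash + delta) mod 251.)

Delta formula: (val(new) - val(old)) * B^(n-1-k) mod M
  val('h') - val('f') = 8 - 6 = 2
  B^(n-1-k) = 13^4 mod 251 = 198
  Delta = 2 * 198 mod 251 = 145

Answer: 145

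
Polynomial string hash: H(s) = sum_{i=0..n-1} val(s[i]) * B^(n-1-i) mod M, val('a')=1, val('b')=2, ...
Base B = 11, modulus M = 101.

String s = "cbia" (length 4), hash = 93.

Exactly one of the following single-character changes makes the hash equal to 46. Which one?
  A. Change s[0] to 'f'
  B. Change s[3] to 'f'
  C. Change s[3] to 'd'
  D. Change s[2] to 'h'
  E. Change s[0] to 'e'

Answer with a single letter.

Option A: s[0]='c'->'f', delta=(6-3)*11^3 mod 101 = 54, hash=93+54 mod 101 = 46 <-- target
Option B: s[3]='a'->'f', delta=(6-1)*11^0 mod 101 = 5, hash=93+5 mod 101 = 98
Option C: s[3]='a'->'d', delta=(4-1)*11^0 mod 101 = 3, hash=93+3 mod 101 = 96
Option D: s[2]='i'->'h', delta=(8-9)*11^1 mod 101 = 90, hash=93+90 mod 101 = 82
Option E: s[0]='c'->'e', delta=(5-3)*11^3 mod 101 = 36, hash=93+36 mod 101 = 28

Answer: A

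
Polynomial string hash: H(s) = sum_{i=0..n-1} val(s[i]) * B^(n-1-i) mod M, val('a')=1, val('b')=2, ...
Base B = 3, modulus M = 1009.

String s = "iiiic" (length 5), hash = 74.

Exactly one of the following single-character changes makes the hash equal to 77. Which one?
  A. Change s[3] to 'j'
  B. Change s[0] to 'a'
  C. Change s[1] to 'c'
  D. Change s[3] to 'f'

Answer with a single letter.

Option A: s[3]='i'->'j', delta=(10-9)*3^1 mod 1009 = 3, hash=74+3 mod 1009 = 77 <-- target
Option B: s[0]='i'->'a', delta=(1-9)*3^4 mod 1009 = 361, hash=74+361 mod 1009 = 435
Option C: s[1]='i'->'c', delta=(3-9)*3^3 mod 1009 = 847, hash=74+847 mod 1009 = 921
Option D: s[3]='i'->'f', delta=(6-9)*3^1 mod 1009 = 1000, hash=74+1000 mod 1009 = 65

Answer: A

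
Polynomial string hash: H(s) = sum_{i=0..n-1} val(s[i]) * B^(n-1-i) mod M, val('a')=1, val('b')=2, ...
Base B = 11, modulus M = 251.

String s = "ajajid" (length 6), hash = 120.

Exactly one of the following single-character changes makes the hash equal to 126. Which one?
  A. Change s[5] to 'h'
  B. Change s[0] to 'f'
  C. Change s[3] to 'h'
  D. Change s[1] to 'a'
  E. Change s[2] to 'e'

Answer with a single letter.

Answer: D

Derivation:
Option A: s[5]='d'->'h', delta=(8-4)*11^0 mod 251 = 4, hash=120+4 mod 251 = 124
Option B: s[0]='a'->'f', delta=(6-1)*11^5 mod 251 = 47, hash=120+47 mod 251 = 167
Option C: s[3]='j'->'h', delta=(8-10)*11^2 mod 251 = 9, hash=120+9 mod 251 = 129
Option D: s[1]='j'->'a', delta=(1-10)*11^4 mod 251 = 6, hash=120+6 mod 251 = 126 <-- target
Option E: s[2]='a'->'e', delta=(5-1)*11^3 mod 251 = 53, hash=120+53 mod 251 = 173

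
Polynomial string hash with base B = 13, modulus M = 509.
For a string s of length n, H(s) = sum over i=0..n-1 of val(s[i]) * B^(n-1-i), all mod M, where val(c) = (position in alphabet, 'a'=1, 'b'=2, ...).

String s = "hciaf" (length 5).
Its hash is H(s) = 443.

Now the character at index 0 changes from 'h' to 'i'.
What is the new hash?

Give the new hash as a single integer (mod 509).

val('h') = 8, val('i') = 9
Position k = 0, exponent = n-1-k = 4
B^4 mod M = 13^4 mod 509 = 57
Delta = (9 - 8) * 57 mod 509 = 57
New hash = (443 + 57) mod 509 = 500

Answer: 500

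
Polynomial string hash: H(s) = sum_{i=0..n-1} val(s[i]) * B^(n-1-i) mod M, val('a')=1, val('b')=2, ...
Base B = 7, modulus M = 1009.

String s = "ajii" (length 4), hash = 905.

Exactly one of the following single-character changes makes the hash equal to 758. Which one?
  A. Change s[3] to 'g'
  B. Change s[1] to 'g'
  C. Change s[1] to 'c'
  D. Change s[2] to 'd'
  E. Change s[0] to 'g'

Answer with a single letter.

Option A: s[3]='i'->'g', delta=(7-9)*7^0 mod 1009 = 1007, hash=905+1007 mod 1009 = 903
Option B: s[1]='j'->'g', delta=(7-10)*7^2 mod 1009 = 862, hash=905+862 mod 1009 = 758 <-- target
Option C: s[1]='j'->'c', delta=(3-10)*7^2 mod 1009 = 666, hash=905+666 mod 1009 = 562
Option D: s[2]='i'->'d', delta=(4-9)*7^1 mod 1009 = 974, hash=905+974 mod 1009 = 870
Option E: s[0]='a'->'g', delta=(7-1)*7^3 mod 1009 = 40, hash=905+40 mod 1009 = 945

Answer: B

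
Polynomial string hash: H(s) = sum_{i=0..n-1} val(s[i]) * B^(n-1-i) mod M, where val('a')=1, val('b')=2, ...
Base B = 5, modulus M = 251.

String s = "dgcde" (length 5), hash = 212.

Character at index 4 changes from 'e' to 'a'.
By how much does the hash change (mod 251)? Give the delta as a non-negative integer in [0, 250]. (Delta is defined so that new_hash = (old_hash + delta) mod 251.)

Answer: 247

Derivation:
Delta formula: (val(new) - val(old)) * B^(n-1-k) mod M
  val('a') - val('e') = 1 - 5 = -4
  B^(n-1-k) = 5^0 mod 251 = 1
  Delta = -4 * 1 mod 251 = 247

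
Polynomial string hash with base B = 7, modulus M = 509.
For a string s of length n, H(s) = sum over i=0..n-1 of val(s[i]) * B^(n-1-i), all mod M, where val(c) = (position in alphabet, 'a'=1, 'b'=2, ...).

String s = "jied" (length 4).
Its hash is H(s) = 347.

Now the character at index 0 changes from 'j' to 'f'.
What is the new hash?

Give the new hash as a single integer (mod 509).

val('j') = 10, val('f') = 6
Position k = 0, exponent = n-1-k = 3
B^3 mod M = 7^3 mod 509 = 343
Delta = (6 - 10) * 343 mod 509 = 155
New hash = (347 + 155) mod 509 = 502

Answer: 502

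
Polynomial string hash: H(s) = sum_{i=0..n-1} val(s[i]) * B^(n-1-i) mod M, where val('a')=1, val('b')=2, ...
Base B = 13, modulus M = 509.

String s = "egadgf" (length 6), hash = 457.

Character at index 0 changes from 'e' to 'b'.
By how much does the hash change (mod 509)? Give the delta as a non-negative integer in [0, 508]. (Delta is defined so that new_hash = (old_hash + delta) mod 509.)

Delta formula: (val(new) - val(old)) * B^(n-1-k) mod M
  val('b') - val('e') = 2 - 5 = -3
  B^(n-1-k) = 13^5 mod 509 = 232
  Delta = -3 * 232 mod 509 = 322

Answer: 322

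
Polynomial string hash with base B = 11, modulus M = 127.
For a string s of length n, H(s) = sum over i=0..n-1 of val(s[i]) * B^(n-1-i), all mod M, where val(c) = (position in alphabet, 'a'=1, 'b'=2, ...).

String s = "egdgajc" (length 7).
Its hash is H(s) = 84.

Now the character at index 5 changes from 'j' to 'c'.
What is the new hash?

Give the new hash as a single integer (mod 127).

val('j') = 10, val('c') = 3
Position k = 5, exponent = n-1-k = 1
B^1 mod M = 11^1 mod 127 = 11
Delta = (3 - 10) * 11 mod 127 = 50
New hash = (84 + 50) mod 127 = 7

Answer: 7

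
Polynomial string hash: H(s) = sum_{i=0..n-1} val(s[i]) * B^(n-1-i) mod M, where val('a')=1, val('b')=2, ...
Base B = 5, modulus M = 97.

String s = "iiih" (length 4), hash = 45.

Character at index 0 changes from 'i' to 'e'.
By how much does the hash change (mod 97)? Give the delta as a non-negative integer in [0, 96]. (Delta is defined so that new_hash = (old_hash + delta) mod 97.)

Delta formula: (val(new) - val(old)) * B^(n-1-k) mod M
  val('e') - val('i') = 5 - 9 = -4
  B^(n-1-k) = 5^3 mod 97 = 28
  Delta = -4 * 28 mod 97 = 82

Answer: 82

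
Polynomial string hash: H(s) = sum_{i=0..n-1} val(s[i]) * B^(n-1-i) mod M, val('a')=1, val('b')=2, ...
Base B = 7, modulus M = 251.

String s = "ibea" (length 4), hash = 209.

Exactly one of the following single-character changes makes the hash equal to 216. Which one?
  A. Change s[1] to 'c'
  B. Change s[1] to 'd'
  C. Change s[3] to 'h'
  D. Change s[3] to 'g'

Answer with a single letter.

Answer: C

Derivation:
Option A: s[1]='b'->'c', delta=(3-2)*7^2 mod 251 = 49, hash=209+49 mod 251 = 7
Option B: s[1]='b'->'d', delta=(4-2)*7^2 mod 251 = 98, hash=209+98 mod 251 = 56
Option C: s[3]='a'->'h', delta=(8-1)*7^0 mod 251 = 7, hash=209+7 mod 251 = 216 <-- target
Option D: s[3]='a'->'g', delta=(7-1)*7^0 mod 251 = 6, hash=209+6 mod 251 = 215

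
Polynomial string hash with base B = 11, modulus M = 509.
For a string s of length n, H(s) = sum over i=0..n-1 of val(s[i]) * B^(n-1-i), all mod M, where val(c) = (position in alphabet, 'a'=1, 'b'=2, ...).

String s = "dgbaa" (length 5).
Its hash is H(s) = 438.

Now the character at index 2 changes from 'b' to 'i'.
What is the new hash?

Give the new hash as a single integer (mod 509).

val('b') = 2, val('i') = 9
Position k = 2, exponent = n-1-k = 2
B^2 mod M = 11^2 mod 509 = 121
Delta = (9 - 2) * 121 mod 509 = 338
New hash = (438 + 338) mod 509 = 267

Answer: 267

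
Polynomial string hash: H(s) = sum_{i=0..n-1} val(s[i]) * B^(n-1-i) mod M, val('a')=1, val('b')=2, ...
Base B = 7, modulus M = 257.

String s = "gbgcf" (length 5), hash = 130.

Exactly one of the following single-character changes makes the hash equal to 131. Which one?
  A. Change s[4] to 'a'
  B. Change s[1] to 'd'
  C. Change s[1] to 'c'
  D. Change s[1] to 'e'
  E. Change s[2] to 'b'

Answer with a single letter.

Answer: D

Derivation:
Option A: s[4]='f'->'a', delta=(1-6)*7^0 mod 257 = 252, hash=130+252 mod 257 = 125
Option B: s[1]='b'->'d', delta=(4-2)*7^3 mod 257 = 172, hash=130+172 mod 257 = 45
Option C: s[1]='b'->'c', delta=(3-2)*7^3 mod 257 = 86, hash=130+86 mod 257 = 216
Option D: s[1]='b'->'e', delta=(5-2)*7^3 mod 257 = 1, hash=130+1 mod 257 = 131 <-- target
Option E: s[2]='g'->'b', delta=(2-7)*7^2 mod 257 = 12, hash=130+12 mod 257 = 142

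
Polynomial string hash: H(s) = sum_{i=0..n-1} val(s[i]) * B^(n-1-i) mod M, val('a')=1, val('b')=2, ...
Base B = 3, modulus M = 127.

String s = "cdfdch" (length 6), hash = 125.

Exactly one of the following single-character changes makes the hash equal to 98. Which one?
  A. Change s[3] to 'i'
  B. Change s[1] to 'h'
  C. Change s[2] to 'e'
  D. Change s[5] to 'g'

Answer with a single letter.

Option A: s[3]='d'->'i', delta=(9-4)*3^2 mod 127 = 45, hash=125+45 mod 127 = 43
Option B: s[1]='d'->'h', delta=(8-4)*3^4 mod 127 = 70, hash=125+70 mod 127 = 68
Option C: s[2]='f'->'e', delta=(5-6)*3^3 mod 127 = 100, hash=125+100 mod 127 = 98 <-- target
Option D: s[5]='h'->'g', delta=(7-8)*3^0 mod 127 = 126, hash=125+126 mod 127 = 124

Answer: C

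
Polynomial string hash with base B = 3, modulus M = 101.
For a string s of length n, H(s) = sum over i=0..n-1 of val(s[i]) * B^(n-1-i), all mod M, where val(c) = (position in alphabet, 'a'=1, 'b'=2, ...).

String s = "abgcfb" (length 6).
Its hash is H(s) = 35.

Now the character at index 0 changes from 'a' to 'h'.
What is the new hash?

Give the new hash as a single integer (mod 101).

val('a') = 1, val('h') = 8
Position k = 0, exponent = n-1-k = 5
B^5 mod M = 3^5 mod 101 = 41
Delta = (8 - 1) * 41 mod 101 = 85
New hash = (35 + 85) mod 101 = 19

Answer: 19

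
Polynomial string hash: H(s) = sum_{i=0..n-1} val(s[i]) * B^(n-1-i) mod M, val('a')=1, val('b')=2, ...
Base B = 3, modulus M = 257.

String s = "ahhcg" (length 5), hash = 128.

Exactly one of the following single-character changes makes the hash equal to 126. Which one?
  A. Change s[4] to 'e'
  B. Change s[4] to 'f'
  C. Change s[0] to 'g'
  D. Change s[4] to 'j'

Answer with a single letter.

Option A: s[4]='g'->'e', delta=(5-7)*3^0 mod 257 = 255, hash=128+255 mod 257 = 126 <-- target
Option B: s[4]='g'->'f', delta=(6-7)*3^0 mod 257 = 256, hash=128+256 mod 257 = 127
Option C: s[0]='a'->'g', delta=(7-1)*3^4 mod 257 = 229, hash=128+229 mod 257 = 100
Option D: s[4]='g'->'j', delta=(10-7)*3^0 mod 257 = 3, hash=128+3 mod 257 = 131

Answer: A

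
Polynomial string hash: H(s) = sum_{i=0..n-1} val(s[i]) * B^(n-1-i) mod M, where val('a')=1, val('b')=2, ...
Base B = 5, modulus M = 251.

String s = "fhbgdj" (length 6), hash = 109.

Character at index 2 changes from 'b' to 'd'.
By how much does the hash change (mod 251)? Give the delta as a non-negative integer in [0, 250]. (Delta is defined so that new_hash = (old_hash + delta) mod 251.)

Answer: 250

Derivation:
Delta formula: (val(new) - val(old)) * B^(n-1-k) mod M
  val('d') - val('b') = 4 - 2 = 2
  B^(n-1-k) = 5^3 mod 251 = 125
  Delta = 2 * 125 mod 251 = 250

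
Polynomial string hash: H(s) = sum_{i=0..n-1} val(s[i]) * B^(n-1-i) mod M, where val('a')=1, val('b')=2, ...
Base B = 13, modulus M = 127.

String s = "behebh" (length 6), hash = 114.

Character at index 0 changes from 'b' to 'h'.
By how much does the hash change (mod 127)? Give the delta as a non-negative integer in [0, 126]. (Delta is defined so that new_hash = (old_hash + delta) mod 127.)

Answer: 51

Derivation:
Delta formula: (val(new) - val(old)) * B^(n-1-k) mod M
  val('h') - val('b') = 8 - 2 = 6
  B^(n-1-k) = 13^5 mod 127 = 72
  Delta = 6 * 72 mod 127 = 51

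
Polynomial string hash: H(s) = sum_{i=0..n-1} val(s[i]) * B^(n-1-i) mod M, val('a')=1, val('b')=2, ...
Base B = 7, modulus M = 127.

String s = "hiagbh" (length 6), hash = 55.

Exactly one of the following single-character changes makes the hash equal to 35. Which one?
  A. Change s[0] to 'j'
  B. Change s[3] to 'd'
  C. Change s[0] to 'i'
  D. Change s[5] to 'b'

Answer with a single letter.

Option A: s[0]='h'->'j', delta=(10-8)*7^5 mod 127 = 86, hash=55+86 mod 127 = 14
Option B: s[3]='g'->'d', delta=(4-7)*7^2 mod 127 = 107, hash=55+107 mod 127 = 35 <-- target
Option C: s[0]='h'->'i', delta=(9-8)*7^5 mod 127 = 43, hash=55+43 mod 127 = 98
Option D: s[5]='h'->'b', delta=(2-8)*7^0 mod 127 = 121, hash=55+121 mod 127 = 49

Answer: B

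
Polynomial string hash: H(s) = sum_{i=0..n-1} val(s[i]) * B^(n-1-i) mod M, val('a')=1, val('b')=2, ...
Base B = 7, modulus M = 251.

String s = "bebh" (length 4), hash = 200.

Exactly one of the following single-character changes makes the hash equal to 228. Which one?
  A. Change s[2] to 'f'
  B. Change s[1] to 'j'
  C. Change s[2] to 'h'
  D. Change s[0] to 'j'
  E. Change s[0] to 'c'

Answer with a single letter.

Answer: A

Derivation:
Option A: s[2]='b'->'f', delta=(6-2)*7^1 mod 251 = 28, hash=200+28 mod 251 = 228 <-- target
Option B: s[1]='e'->'j', delta=(10-5)*7^2 mod 251 = 245, hash=200+245 mod 251 = 194
Option C: s[2]='b'->'h', delta=(8-2)*7^1 mod 251 = 42, hash=200+42 mod 251 = 242
Option D: s[0]='b'->'j', delta=(10-2)*7^3 mod 251 = 234, hash=200+234 mod 251 = 183
Option E: s[0]='b'->'c', delta=(3-2)*7^3 mod 251 = 92, hash=200+92 mod 251 = 41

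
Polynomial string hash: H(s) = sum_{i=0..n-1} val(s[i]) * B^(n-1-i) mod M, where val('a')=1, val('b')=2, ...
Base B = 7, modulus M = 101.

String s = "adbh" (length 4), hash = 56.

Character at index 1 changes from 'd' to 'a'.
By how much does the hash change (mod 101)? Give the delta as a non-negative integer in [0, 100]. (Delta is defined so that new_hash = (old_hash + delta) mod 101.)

Delta formula: (val(new) - val(old)) * B^(n-1-k) mod M
  val('a') - val('d') = 1 - 4 = -3
  B^(n-1-k) = 7^2 mod 101 = 49
  Delta = -3 * 49 mod 101 = 55

Answer: 55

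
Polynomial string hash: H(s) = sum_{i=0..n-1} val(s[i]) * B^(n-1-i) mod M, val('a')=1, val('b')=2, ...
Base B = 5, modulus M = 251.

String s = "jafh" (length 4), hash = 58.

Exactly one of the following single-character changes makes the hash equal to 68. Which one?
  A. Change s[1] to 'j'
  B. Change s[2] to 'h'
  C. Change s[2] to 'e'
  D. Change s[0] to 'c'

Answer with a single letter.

Option A: s[1]='a'->'j', delta=(10-1)*5^2 mod 251 = 225, hash=58+225 mod 251 = 32
Option B: s[2]='f'->'h', delta=(8-6)*5^1 mod 251 = 10, hash=58+10 mod 251 = 68 <-- target
Option C: s[2]='f'->'e', delta=(5-6)*5^1 mod 251 = 246, hash=58+246 mod 251 = 53
Option D: s[0]='j'->'c', delta=(3-10)*5^3 mod 251 = 129, hash=58+129 mod 251 = 187

Answer: B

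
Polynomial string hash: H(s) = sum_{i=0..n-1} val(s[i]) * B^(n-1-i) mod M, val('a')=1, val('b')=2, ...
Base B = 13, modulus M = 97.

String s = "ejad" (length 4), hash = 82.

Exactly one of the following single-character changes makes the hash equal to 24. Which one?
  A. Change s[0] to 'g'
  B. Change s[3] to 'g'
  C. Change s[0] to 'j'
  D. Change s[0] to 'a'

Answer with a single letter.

Answer: D

Derivation:
Option A: s[0]='e'->'g', delta=(7-5)*13^3 mod 97 = 29, hash=82+29 mod 97 = 14
Option B: s[3]='d'->'g', delta=(7-4)*13^0 mod 97 = 3, hash=82+3 mod 97 = 85
Option C: s[0]='e'->'j', delta=(10-5)*13^3 mod 97 = 24, hash=82+24 mod 97 = 9
Option D: s[0]='e'->'a', delta=(1-5)*13^3 mod 97 = 39, hash=82+39 mod 97 = 24 <-- target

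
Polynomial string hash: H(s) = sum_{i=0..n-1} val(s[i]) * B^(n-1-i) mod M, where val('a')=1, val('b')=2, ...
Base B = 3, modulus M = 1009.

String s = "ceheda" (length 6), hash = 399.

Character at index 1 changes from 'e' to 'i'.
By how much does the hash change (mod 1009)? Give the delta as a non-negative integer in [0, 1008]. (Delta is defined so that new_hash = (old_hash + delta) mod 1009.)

Answer: 324

Derivation:
Delta formula: (val(new) - val(old)) * B^(n-1-k) mod M
  val('i') - val('e') = 9 - 5 = 4
  B^(n-1-k) = 3^4 mod 1009 = 81
  Delta = 4 * 81 mod 1009 = 324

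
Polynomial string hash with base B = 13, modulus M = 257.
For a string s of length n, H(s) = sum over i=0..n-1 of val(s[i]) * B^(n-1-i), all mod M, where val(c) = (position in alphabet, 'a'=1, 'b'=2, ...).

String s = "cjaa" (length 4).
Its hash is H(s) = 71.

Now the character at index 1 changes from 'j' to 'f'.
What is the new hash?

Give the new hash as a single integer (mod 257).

val('j') = 10, val('f') = 6
Position k = 1, exponent = n-1-k = 2
B^2 mod M = 13^2 mod 257 = 169
Delta = (6 - 10) * 169 mod 257 = 95
New hash = (71 + 95) mod 257 = 166

Answer: 166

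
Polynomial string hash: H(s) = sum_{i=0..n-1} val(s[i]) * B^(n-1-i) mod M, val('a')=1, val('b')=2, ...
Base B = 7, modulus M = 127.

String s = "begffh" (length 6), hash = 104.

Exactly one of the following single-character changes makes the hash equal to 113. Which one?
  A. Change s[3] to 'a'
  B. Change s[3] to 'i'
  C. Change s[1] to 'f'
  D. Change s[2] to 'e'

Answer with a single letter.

Answer: A

Derivation:
Option A: s[3]='f'->'a', delta=(1-6)*7^2 mod 127 = 9, hash=104+9 mod 127 = 113 <-- target
Option B: s[3]='f'->'i', delta=(9-6)*7^2 mod 127 = 20, hash=104+20 mod 127 = 124
Option C: s[1]='e'->'f', delta=(6-5)*7^4 mod 127 = 115, hash=104+115 mod 127 = 92
Option D: s[2]='g'->'e', delta=(5-7)*7^3 mod 127 = 76, hash=104+76 mod 127 = 53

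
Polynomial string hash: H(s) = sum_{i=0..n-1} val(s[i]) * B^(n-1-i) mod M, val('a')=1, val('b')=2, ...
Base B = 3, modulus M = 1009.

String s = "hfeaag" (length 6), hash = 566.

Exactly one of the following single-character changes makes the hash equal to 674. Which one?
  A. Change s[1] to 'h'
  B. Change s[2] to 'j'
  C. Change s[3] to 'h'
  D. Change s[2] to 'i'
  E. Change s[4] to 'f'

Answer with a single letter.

Option A: s[1]='f'->'h', delta=(8-6)*3^4 mod 1009 = 162, hash=566+162 mod 1009 = 728
Option B: s[2]='e'->'j', delta=(10-5)*3^3 mod 1009 = 135, hash=566+135 mod 1009 = 701
Option C: s[3]='a'->'h', delta=(8-1)*3^2 mod 1009 = 63, hash=566+63 mod 1009 = 629
Option D: s[2]='e'->'i', delta=(9-5)*3^3 mod 1009 = 108, hash=566+108 mod 1009 = 674 <-- target
Option E: s[4]='a'->'f', delta=(6-1)*3^1 mod 1009 = 15, hash=566+15 mod 1009 = 581

Answer: D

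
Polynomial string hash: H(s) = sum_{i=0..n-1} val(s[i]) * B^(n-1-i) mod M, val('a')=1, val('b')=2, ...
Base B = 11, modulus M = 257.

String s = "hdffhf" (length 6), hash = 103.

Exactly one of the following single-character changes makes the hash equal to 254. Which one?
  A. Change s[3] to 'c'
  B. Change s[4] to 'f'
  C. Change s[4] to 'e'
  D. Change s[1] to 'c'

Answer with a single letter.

Option A: s[3]='f'->'c', delta=(3-6)*11^2 mod 257 = 151, hash=103+151 mod 257 = 254 <-- target
Option B: s[4]='h'->'f', delta=(6-8)*11^1 mod 257 = 235, hash=103+235 mod 257 = 81
Option C: s[4]='h'->'e', delta=(5-8)*11^1 mod 257 = 224, hash=103+224 mod 257 = 70
Option D: s[1]='d'->'c', delta=(3-4)*11^4 mod 257 = 8, hash=103+8 mod 257 = 111

Answer: A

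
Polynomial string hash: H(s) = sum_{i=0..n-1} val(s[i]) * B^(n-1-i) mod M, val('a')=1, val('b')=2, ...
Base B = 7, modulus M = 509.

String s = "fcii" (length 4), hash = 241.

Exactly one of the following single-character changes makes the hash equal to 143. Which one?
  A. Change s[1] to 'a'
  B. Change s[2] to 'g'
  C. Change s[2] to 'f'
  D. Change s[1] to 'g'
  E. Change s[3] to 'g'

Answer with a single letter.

Answer: A

Derivation:
Option A: s[1]='c'->'a', delta=(1-3)*7^2 mod 509 = 411, hash=241+411 mod 509 = 143 <-- target
Option B: s[2]='i'->'g', delta=(7-9)*7^1 mod 509 = 495, hash=241+495 mod 509 = 227
Option C: s[2]='i'->'f', delta=(6-9)*7^1 mod 509 = 488, hash=241+488 mod 509 = 220
Option D: s[1]='c'->'g', delta=(7-3)*7^2 mod 509 = 196, hash=241+196 mod 509 = 437
Option E: s[3]='i'->'g', delta=(7-9)*7^0 mod 509 = 507, hash=241+507 mod 509 = 239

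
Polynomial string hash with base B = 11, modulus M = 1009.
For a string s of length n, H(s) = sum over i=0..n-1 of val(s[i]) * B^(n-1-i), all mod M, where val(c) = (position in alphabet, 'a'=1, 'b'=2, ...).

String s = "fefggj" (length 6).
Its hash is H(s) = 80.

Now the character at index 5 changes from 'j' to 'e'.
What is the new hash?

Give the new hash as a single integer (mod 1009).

val('j') = 10, val('e') = 5
Position k = 5, exponent = n-1-k = 0
B^0 mod M = 11^0 mod 1009 = 1
Delta = (5 - 10) * 1 mod 1009 = 1004
New hash = (80 + 1004) mod 1009 = 75

Answer: 75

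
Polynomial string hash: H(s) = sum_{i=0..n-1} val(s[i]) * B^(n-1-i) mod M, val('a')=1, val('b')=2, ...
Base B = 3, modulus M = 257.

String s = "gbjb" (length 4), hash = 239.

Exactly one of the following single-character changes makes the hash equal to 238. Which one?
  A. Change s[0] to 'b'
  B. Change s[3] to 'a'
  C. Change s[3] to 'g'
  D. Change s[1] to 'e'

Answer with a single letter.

Option A: s[0]='g'->'b', delta=(2-7)*3^3 mod 257 = 122, hash=239+122 mod 257 = 104
Option B: s[3]='b'->'a', delta=(1-2)*3^0 mod 257 = 256, hash=239+256 mod 257 = 238 <-- target
Option C: s[3]='b'->'g', delta=(7-2)*3^0 mod 257 = 5, hash=239+5 mod 257 = 244
Option D: s[1]='b'->'e', delta=(5-2)*3^2 mod 257 = 27, hash=239+27 mod 257 = 9

Answer: B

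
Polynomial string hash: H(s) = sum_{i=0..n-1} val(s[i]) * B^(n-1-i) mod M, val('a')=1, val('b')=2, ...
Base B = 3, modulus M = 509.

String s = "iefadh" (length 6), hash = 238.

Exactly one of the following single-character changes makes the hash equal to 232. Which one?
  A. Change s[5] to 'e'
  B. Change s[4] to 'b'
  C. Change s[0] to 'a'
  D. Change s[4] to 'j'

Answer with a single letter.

Answer: B

Derivation:
Option A: s[5]='h'->'e', delta=(5-8)*3^0 mod 509 = 506, hash=238+506 mod 509 = 235
Option B: s[4]='d'->'b', delta=(2-4)*3^1 mod 509 = 503, hash=238+503 mod 509 = 232 <-- target
Option C: s[0]='i'->'a', delta=(1-9)*3^5 mod 509 = 92, hash=238+92 mod 509 = 330
Option D: s[4]='d'->'j', delta=(10-4)*3^1 mod 509 = 18, hash=238+18 mod 509 = 256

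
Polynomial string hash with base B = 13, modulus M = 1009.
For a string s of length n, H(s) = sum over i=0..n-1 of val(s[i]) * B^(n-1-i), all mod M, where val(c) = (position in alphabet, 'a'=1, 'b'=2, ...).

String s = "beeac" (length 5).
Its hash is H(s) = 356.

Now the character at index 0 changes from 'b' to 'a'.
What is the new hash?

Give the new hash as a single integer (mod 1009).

Answer: 47

Derivation:
val('b') = 2, val('a') = 1
Position k = 0, exponent = n-1-k = 4
B^4 mod M = 13^4 mod 1009 = 309
Delta = (1 - 2) * 309 mod 1009 = 700
New hash = (356 + 700) mod 1009 = 47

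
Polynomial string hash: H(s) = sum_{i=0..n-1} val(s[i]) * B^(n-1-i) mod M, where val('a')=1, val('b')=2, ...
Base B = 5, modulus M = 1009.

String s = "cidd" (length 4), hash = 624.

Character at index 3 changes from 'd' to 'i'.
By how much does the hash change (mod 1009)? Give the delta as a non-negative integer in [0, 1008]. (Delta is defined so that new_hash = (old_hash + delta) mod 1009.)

Delta formula: (val(new) - val(old)) * B^(n-1-k) mod M
  val('i') - val('d') = 9 - 4 = 5
  B^(n-1-k) = 5^0 mod 1009 = 1
  Delta = 5 * 1 mod 1009 = 5

Answer: 5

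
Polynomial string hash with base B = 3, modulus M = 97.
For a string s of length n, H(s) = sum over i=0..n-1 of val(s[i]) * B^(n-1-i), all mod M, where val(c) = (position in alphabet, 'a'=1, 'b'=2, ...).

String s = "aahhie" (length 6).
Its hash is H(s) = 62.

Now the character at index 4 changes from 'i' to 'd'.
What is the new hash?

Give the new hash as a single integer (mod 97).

val('i') = 9, val('d') = 4
Position k = 4, exponent = n-1-k = 1
B^1 mod M = 3^1 mod 97 = 3
Delta = (4 - 9) * 3 mod 97 = 82
New hash = (62 + 82) mod 97 = 47

Answer: 47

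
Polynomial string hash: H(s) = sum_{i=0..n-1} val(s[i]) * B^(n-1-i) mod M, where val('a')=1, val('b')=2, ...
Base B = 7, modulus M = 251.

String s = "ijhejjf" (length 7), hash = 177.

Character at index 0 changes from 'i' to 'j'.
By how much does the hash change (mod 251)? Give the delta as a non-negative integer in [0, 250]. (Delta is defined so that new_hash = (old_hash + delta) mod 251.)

Delta formula: (val(new) - val(old)) * B^(n-1-k) mod M
  val('j') - val('i') = 10 - 9 = 1
  B^(n-1-k) = 7^6 mod 251 = 181
  Delta = 1 * 181 mod 251 = 181

Answer: 181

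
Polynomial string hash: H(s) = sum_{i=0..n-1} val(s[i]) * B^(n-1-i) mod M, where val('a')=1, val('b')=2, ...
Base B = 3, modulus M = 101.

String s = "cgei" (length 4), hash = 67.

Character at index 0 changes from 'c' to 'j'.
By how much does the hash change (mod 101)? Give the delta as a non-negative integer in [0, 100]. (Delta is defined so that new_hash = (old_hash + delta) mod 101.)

Answer: 88

Derivation:
Delta formula: (val(new) - val(old)) * B^(n-1-k) mod M
  val('j') - val('c') = 10 - 3 = 7
  B^(n-1-k) = 3^3 mod 101 = 27
  Delta = 7 * 27 mod 101 = 88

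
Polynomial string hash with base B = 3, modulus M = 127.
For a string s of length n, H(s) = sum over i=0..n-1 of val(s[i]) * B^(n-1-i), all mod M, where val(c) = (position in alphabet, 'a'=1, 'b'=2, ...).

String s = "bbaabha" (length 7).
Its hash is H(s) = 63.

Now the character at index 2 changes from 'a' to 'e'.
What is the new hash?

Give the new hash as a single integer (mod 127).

Answer: 6

Derivation:
val('a') = 1, val('e') = 5
Position k = 2, exponent = n-1-k = 4
B^4 mod M = 3^4 mod 127 = 81
Delta = (5 - 1) * 81 mod 127 = 70
New hash = (63 + 70) mod 127 = 6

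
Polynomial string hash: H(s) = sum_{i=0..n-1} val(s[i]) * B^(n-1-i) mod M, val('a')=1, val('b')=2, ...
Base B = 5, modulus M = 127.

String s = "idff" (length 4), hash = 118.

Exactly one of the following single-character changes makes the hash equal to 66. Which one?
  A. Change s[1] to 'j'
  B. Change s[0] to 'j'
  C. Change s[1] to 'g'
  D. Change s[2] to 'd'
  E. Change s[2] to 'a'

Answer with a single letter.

Answer: C

Derivation:
Option A: s[1]='d'->'j', delta=(10-4)*5^2 mod 127 = 23, hash=118+23 mod 127 = 14
Option B: s[0]='i'->'j', delta=(10-9)*5^3 mod 127 = 125, hash=118+125 mod 127 = 116
Option C: s[1]='d'->'g', delta=(7-4)*5^2 mod 127 = 75, hash=118+75 mod 127 = 66 <-- target
Option D: s[2]='f'->'d', delta=(4-6)*5^1 mod 127 = 117, hash=118+117 mod 127 = 108
Option E: s[2]='f'->'a', delta=(1-6)*5^1 mod 127 = 102, hash=118+102 mod 127 = 93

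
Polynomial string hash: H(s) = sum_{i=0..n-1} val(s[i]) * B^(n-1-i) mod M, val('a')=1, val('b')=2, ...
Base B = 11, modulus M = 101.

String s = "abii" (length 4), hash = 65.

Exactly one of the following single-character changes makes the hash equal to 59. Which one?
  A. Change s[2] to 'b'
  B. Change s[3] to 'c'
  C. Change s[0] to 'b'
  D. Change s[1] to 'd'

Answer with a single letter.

Option A: s[2]='i'->'b', delta=(2-9)*11^1 mod 101 = 24, hash=65+24 mod 101 = 89
Option B: s[3]='i'->'c', delta=(3-9)*11^0 mod 101 = 95, hash=65+95 mod 101 = 59 <-- target
Option C: s[0]='a'->'b', delta=(2-1)*11^3 mod 101 = 18, hash=65+18 mod 101 = 83
Option D: s[1]='b'->'d', delta=(4-2)*11^2 mod 101 = 40, hash=65+40 mod 101 = 4

Answer: B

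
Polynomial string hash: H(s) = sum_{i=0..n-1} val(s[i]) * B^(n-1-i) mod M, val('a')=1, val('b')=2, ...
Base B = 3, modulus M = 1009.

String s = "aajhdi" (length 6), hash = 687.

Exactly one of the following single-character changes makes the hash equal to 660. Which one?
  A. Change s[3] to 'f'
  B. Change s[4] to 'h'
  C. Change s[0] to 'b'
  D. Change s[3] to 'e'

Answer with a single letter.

Option A: s[3]='h'->'f', delta=(6-8)*3^2 mod 1009 = 991, hash=687+991 mod 1009 = 669
Option B: s[4]='d'->'h', delta=(8-4)*3^1 mod 1009 = 12, hash=687+12 mod 1009 = 699
Option C: s[0]='a'->'b', delta=(2-1)*3^5 mod 1009 = 243, hash=687+243 mod 1009 = 930
Option D: s[3]='h'->'e', delta=(5-8)*3^2 mod 1009 = 982, hash=687+982 mod 1009 = 660 <-- target

Answer: D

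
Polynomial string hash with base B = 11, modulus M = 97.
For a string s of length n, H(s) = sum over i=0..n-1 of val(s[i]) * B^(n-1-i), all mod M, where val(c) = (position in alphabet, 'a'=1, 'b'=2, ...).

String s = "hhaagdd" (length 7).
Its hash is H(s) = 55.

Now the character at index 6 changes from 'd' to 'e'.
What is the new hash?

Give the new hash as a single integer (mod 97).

Answer: 56

Derivation:
val('d') = 4, val('e') = 5
Position k = 6, exponent = n-1-k = 0
B^0 mod M = 11^0 mod 97 = 1
Delta = (5 - 4) * 1 mod 97 = 1
New hash = (55 + 1) mod 97 = 56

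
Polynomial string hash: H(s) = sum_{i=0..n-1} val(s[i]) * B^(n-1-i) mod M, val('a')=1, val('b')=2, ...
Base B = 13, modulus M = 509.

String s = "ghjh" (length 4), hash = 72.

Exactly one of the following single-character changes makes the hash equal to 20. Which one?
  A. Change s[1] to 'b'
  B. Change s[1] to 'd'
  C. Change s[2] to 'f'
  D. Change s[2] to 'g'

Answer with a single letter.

Option A: s[1]='h'->'b', delta=(2-8)*13^2 mod 509 = 4, hash=72+4 mod 509 = 76
Option B: s[1]='h'->'d', delta=(4-8)*13^2 mod 509 = 342, hash=72+342 mod 509 = 414
Option C: s[2]='j'->'f', delta=(6-10)*13^1 mod 509 = 457, hash=72+457 mod 509 = 20 <-- target
Option D: s[2]='j'->'g', delta=(7-10)*13^1 mod 509 = 470, hash=72+470 mod 509 = 33

Answer: C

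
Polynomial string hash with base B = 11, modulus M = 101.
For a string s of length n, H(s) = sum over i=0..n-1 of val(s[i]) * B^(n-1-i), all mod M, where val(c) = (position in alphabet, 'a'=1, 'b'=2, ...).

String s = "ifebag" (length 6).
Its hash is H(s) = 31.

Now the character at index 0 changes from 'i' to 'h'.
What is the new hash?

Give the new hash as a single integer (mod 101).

val('i') = 9, val('h') = 8
Position k = 0, exponent = n-1-k = 5
B^5 mod M = 11^5 mod 101 = 57
Delta = (8 - 9) * 57 mod 101 = 44
New hash = (31 + 44) mod 101 = 75

Answer: 75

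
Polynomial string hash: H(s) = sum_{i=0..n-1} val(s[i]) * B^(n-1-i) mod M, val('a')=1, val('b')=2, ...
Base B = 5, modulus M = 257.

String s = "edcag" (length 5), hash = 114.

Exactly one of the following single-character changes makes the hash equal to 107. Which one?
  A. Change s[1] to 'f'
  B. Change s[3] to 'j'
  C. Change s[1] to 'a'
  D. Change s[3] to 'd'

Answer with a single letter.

Answer: A

Derivation:
Option A: s[1]='d'->'f', delta=(6-4)*5^3 mod 257 = 250, hash=114+250 mod 257 = 107 <-- target
Option B: s[3]='a'->'j', delta=(10-1)*5^1 mod 257 = 45, hash=114+45 mod 257 = 159
Option C: s[1]='d'->'a', delta=(1-4)*5^3 mod 257 = 139, hash=114+139 mod 257 = 253
Option D: s[3]='a'->'d', delta=(4-1)*5^1 mod 257 = 15, hash=114+15 mod 257 = 129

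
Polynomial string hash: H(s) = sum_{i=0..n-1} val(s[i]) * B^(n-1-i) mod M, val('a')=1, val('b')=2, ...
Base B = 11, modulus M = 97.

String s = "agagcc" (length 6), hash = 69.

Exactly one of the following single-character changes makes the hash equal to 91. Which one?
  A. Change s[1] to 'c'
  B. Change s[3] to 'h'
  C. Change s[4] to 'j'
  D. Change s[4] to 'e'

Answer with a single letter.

Answer: D

Derivation:
Option A: s[1]='g'->'c', delta=(3-7)*11^4 mod 97 = 24, hash=69+24 mod 97 = 93
Option B: s[3]='g'->'h', delta=(8-7)*11^2 mod 97 = 24, hash=69+24 mod 97 = 93
Option C: s[4]='c'->'j', delta=(10-3)*11^1 mod 97 = 77, hash=69+77 mod 97 = 49
Option D: s[4]='c'->'e', delta=(5-3)*11^1 mod 97 = 22, hash=69+22 mod 97 = 91 <-- target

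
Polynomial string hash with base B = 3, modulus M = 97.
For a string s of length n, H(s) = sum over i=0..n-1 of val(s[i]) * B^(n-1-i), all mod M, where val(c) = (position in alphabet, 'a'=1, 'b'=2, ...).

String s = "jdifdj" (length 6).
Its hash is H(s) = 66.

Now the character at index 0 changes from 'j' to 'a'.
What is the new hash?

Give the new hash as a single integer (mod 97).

Answer: 13

Derivation:
val('j') = 10, val('a') = 1
Position k = 0, exponent = n-1-k = 5
B^5 mod M = 3^5 mod 97 = 49
Delta = (1 - 10) * 49 mod 97 = 44
New hash = (66 + 44) mod 97 = 13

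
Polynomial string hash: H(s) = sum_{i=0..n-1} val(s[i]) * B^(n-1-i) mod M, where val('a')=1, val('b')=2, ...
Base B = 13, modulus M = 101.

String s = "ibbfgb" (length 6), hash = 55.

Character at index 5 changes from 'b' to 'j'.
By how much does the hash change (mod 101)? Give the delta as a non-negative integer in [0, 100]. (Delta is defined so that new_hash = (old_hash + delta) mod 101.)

Answer: 8

Derivation:
Delta formula: (val(new) - val(old)) * B^(n-1-k) mod M
  val('j') - val('b') = 10 - 2 = 8
  B^(n-1-k) = 13^0 mod 101 = 1
  Delta = 8 * 1 mod 101 = 8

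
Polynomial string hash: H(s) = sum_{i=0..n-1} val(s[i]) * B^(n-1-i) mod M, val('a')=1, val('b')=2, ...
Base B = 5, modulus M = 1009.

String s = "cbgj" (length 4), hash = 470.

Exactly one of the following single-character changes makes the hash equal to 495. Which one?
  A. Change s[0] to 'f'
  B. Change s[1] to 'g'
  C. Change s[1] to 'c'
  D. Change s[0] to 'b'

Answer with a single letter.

Option A: s[0]='c'->'f', delta=(6-3)*5^3 mod 1009 = 375, hash=470+375 mod 1009 = 845
Option B: s[1]='b'->'g', delta=(7-2)*5^2 mod 1009 = 125, hash=470+125 mod 1009 = 595
Option C: s[1]='b'->'c', delta=(3-2)*5^2 mod 1009 = 25, hash=470+25 mod 1009 = 495 <-- target
Option D: s[0]='c'->'b', delta=(2-3)*5^3 mod 1009 = 884, hash=470+884 mod 1009 = 345

Answer: C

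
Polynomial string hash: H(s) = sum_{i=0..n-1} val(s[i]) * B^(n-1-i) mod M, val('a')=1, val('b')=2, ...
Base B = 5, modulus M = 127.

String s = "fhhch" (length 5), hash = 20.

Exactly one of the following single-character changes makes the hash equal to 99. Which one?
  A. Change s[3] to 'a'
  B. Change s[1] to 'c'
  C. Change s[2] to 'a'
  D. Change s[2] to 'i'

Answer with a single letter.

Answer: C

Derivation:
Option A: s[3]='c'->'a', delta=(1-3)*5^1 mod 127 = 117, hash=20+117 mod 127 = 10
Option B: s[1]='h'->'c', delta=(3-8)*5^3 mod 127 = 10, hash=20+10 mod 127 = 30
Option C: s[2]='h'->'a', delta=(1-8)*5^2 mod 127 = 79, hash=20+79 mod 127 = 99 <-- target
Option D: s[2]='h'->'i', delta=(9-8)*5^2 mod 127 = 25, hash=20+25 mod 127 = 45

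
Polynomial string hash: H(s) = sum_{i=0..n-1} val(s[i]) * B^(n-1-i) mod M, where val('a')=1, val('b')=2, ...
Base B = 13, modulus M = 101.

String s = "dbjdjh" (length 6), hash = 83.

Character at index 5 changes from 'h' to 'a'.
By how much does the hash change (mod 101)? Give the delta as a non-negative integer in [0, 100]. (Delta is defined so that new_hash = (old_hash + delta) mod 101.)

Delta formula: (val(new) - val(old)) * B^(n-1-k) mod M
  val('a') - val('h') = 1 - 8 = -7
  B^(n-1-k) = 13^0 mod 101 = 1
  Delta = -7 * 1 mod 101 = 94

Answer: 94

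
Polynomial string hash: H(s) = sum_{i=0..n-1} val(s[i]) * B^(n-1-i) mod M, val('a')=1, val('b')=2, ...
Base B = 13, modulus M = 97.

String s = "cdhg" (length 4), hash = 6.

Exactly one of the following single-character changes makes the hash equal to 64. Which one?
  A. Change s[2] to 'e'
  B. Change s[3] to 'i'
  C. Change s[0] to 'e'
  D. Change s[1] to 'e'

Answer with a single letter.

Option A: s[2]='h'->'e', delta=(5-8)*13^1 mod 97 = 58, hash=6+58 mod 97 = 64 <-- target
Option B: s[3]='g'->'i', delta=(9-7)*13^0 mod 97 = 2, hash=6+2 mod 97 = 8
Option C: s[0]='c'->'e', delta=(5-3)*13^3 mod 97 = 29, hash=6+29 mod 97 = 35
Option D: s[1]='d'->'e', delta=(5-4)*13^2 mod 97 = 72, hash=6+72 mod 97 = 78

Answer: A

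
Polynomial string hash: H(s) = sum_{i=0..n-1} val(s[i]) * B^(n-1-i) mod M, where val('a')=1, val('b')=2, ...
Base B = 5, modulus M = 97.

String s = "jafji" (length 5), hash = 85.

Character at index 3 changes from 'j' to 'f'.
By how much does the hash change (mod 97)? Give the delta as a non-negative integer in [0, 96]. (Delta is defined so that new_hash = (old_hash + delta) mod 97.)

Answer: 77

Derivation:
Delta formula: (val(new) - val(old)) * B^(n-1-k) mod M
  val('f') - val('j') = 6 - 10 = -4
  B^(n-1-k) = 5^1 mod 97 = 5
  Delta = -4 * 5 mod 97 = 77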